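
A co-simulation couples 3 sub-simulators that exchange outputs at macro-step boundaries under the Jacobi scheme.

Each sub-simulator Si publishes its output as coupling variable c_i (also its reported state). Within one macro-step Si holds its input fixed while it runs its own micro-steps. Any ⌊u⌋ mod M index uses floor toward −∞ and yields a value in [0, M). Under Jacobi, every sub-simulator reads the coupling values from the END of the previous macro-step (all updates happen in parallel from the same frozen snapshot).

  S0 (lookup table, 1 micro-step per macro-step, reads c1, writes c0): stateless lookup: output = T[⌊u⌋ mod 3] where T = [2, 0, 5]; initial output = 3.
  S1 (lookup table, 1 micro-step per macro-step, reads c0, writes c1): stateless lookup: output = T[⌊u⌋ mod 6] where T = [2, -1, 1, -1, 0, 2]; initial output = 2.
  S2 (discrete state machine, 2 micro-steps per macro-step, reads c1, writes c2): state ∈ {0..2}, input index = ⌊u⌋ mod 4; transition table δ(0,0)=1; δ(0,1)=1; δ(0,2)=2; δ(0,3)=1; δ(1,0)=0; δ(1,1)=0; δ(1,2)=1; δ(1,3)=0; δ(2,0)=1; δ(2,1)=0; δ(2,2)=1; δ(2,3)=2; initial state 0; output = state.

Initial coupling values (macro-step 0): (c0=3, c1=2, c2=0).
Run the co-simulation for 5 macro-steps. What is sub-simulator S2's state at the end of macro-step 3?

S2 state at macro-step 3 = 1

macro 1: S0 reads c1=2 → after 1×micro: 5; S1 reads c0=3 → after 1×micro: -1; S2 reads c1=2 → after 2×micro: 1 ⇒ (c0=5, c1=-1, c2=1)
macro 2: S0 reads c1=-1 → after 1×micro: 5; S1 reads c0=5 → after 1×micro: 2; S2 reads c1=-1 → after 2×micro: 1 ⇒ (c0=5, c1=2, c2=1)
macro 3: S0 reads c1=2 → after 1×micro: 5; S1 reads c0=5 → after 1×micro: 2; S2 reads c1=2 → after 2×micro: 1 ⇒ (c0=5, c1=2, c2=1)
macro 4: S0 reads c1=2 → after 1×micro: 5; S1 reads c0=5 → after 1×micro: 2; S2 reads c1=2 → after 2×micro: 1 ⇒ (c0=5, c1=2, c2=1)
macro 5: S0 reads c1=2 → after 1×micro: 5; S1 reads c0=5 → after 1×micro: 2; S2 reads c1=2 → after 2×micro: 1 ⇒ (c0=5, c1=2, c2=1)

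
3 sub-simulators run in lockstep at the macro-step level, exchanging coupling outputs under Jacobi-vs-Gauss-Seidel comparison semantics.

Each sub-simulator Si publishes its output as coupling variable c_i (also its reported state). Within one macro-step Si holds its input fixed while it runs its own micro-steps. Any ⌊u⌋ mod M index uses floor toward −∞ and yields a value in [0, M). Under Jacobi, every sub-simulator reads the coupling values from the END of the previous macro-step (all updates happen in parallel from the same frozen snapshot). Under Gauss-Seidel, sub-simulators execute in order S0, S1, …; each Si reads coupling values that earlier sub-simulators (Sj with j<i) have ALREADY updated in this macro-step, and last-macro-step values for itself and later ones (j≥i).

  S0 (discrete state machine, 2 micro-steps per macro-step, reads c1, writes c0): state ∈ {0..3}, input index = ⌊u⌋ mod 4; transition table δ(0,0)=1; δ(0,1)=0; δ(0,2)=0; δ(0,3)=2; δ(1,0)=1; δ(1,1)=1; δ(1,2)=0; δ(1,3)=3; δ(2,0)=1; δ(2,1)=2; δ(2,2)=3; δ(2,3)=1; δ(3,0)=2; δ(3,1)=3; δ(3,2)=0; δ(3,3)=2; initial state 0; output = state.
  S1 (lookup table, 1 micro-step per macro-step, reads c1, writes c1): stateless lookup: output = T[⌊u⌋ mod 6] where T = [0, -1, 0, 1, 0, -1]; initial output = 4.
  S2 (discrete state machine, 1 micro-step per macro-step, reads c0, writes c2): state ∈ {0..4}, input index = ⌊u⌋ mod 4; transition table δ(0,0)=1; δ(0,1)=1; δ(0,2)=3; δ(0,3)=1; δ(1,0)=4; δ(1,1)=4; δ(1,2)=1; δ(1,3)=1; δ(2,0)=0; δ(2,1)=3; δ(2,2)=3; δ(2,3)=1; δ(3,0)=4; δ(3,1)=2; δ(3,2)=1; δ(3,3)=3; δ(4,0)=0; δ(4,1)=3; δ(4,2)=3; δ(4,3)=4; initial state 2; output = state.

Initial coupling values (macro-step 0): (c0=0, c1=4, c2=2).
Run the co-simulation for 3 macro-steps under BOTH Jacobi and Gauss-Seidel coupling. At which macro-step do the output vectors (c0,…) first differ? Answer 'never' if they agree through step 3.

[Jacobi] macro 1: S0 reads c1=4 → after 2×micro: 1; S1 reads c1=4 → after 1×micro: 0; S2 reads c0=0 → after 1×micro: 0 ⇒ (c0=1, c1=0, c2=0)
[Jacobi] macro 2: S0 reads c1=0 → after 2×micro: 1; S1 reads c1=0 → after 1×micro: 0; S2 reads c0=1 → after 1×micro: 1 ⇒ (c0=1, c1=0, c2=1)
[Jacobi] macro 3: S0 reads c1=0 → after 2×micro: 1; S1 reads c1=0 → after 1×micro: 0; S2 reads c0=1 → after 1×micro: 4 ⇒ (c0=1, c1=0, c2=4)
[Gauss-Seidel] macro 1: S0 reads c1=4 → after 2×micro: 1; S1 reads c1=4 → after 1×micro: 0; S2 reads c0=1 → after 1×micro: 3 ⇒ (c0=1, c1=0, c2=3)
[Gauss-Seidel] macro 2: S0 reads c1=0 → after 2×micro: 1; S1 reads c1=0 → after 1×micro: 0; S2 reads c0=1 → after 1×micro: 2 ⇒ (c0=1, c1=0, c2=2)
[Gauss-Seidel] macro 3: S0 reads c1=0 → after 2×micro: 1; S1 reads c1=0 → after 1×micro: 0; S2 reads c0=1 → after 1×micro: 3 ⇒ (c0=1, c1=0, c2=3)

first divergence at macro-step: 1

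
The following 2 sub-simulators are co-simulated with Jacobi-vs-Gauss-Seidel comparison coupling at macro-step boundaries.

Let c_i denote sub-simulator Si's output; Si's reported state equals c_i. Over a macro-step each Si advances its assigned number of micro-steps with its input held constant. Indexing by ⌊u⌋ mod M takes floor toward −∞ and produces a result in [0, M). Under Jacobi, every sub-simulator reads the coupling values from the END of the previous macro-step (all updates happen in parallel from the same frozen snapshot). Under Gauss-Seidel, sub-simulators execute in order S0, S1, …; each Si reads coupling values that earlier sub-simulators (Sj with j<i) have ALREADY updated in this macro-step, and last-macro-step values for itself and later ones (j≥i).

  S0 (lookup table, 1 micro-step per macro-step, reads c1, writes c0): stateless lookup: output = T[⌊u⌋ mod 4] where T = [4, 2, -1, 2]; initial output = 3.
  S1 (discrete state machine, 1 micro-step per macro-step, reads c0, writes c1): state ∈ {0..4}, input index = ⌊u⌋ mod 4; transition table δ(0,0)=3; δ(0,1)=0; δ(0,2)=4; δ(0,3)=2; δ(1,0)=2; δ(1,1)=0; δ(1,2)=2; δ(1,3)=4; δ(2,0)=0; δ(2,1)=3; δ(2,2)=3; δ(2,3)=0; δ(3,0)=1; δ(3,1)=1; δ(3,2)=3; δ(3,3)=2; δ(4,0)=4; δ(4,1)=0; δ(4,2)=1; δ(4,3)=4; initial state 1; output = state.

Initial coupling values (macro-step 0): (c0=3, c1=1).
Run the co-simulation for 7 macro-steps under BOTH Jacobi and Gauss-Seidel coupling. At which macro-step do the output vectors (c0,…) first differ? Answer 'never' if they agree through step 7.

first divergence at macro-step: 1

[Jacobi] macro 1: S0 reads c1=1 → after 1×micro: 2; S1 reads c0=3 → after 1×micro: 4 ⇒ (c0=2, c1=4)
[Jacobi] macro 2: S0 reads c1=4 → after 1×micro: 4; S1 reads c0=2 → after 1×micro: 1 ⇒ (c0=4, c1=1)
[Jacobi] macro 3: S0 reads c1=1 → after 1×micro: 2; S1 reads c0=4 → after 1×micro: 2 ⇒ (c0=2, c1=2)
[Jacobi] macro 4: S0 reads c1=2 → after 1×micro: -1; S1 reads c0=2 → after 1×micro: 3 ⇒ (c0=-1, c1=3)
[Jacobi] macro 5: S0 reads c1=3 → after 1×micro: 2; S1 reads c0=-1 → after 1×micro: 2 ⇒ (c0=2, c1=2)
[Jacobi] macro 6: S0 reads c1=2 → after 1×micro: -1; S1 reads c0=2 → after 1×micro: 3 ⇒ (c0=-1, c1=3)
[Jacobi] macro 7: S0 reads c1=3 → after 1×micro: 2; S1 reads c0=-1 → after 1×micro: 2 ⇒ (c0=2, c1=2)
[Gauss-Seidel] macro 1: S0 reads c1=1 → after 1×micro: 2; S1 reads c0=2 → after 1×micro: 2 ⇒ (c0=2, c1=2)
[Gauss-Seidel] macro 2: S0 reads c1=2 → after 1×micro: -1; S1 reads c0=-1 → after 1×micro: 0 ⇒ (c0=-1, c1=0)
[Gauss-Seidel] macro 3: S0 reads c1=0 → after 1×micro: 4; S1 reads c0=4 → after 1×micro: 3 ⇒ (c0=4, c1=3)
[Gauss-Seidel] macro 4: S0 reads c1=3 → after 1×micro: 2; S1 reads c0=2 → after 1×micro: 3 ⇒ (c0=2, c1=3)
[Gauss-Seidel] macro 5: S0 reads c1=3 → after 1×micro: 2; S1 reads c0=2 → after 1×micro: 3 ⇒ (c0=2, c1=3)
[Gauss-Seidel] macro 6: S0 reads c1=3 → after 1×micro: 2; S1 reads c0=2 → after 1×micro: 3 ⇒ (c0=2, c1=3)
[Gauss-Seidel] macro 7: S0 reads c1=3 → after 1×micro: 2; S1 reads c0=2 → after 1×micro: 3 ⇒ (c0=2, c1=3)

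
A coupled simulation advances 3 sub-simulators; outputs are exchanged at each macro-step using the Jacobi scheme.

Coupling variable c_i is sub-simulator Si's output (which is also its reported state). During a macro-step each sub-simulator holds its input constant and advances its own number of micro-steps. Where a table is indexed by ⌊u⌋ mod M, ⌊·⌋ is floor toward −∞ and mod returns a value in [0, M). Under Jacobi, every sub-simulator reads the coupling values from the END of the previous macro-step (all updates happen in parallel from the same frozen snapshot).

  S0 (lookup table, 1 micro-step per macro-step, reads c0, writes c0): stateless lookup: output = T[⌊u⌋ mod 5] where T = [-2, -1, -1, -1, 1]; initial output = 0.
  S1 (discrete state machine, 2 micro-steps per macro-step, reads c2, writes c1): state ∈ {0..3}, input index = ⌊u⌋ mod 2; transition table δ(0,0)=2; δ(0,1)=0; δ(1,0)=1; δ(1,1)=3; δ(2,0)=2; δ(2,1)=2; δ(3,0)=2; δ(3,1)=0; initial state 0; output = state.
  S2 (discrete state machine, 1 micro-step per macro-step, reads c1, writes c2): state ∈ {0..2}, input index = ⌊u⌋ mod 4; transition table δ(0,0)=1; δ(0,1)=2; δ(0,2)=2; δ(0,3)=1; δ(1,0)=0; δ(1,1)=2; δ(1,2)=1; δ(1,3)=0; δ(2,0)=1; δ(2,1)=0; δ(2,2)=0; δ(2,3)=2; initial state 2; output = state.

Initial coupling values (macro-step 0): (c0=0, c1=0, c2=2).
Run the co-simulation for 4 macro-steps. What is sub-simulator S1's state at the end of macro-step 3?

macro 1: S0 reads c0=0 → after 1×micro: -2; S1 reads c2=2 → after 2×micro: 2; S2 reads c1=0 → after 1×micro: 1 ⇒ (c0=-2, c1=2, c2=1)
macro 2: S0 reads c0=-2 → after 1×micro: -1; S1 reads c2=1 → after 2×micro: 2; S2 reads c1=2 → after 1×micro: 1 ⇒ (c0=-1, c1=2, c2=1)
macro 3: S0 reads c0=-1 → after 1×micro: 1; S1 reads c2=1 → after 2×micro: 2; S2 reads c1=2 → after 1×micro: 1 ⇒ (c0=1, c1=2, c2=1)
macro 4: S0 reads c0=1 → after 1×micro: -1; S1 reads c2=1 → after 2×micro: 2; S2 reads c1=2 → after 1×micro: 1 ⇒ (c0=-1, c1=2, c2=1)

S1 state at macro-step 3 = 2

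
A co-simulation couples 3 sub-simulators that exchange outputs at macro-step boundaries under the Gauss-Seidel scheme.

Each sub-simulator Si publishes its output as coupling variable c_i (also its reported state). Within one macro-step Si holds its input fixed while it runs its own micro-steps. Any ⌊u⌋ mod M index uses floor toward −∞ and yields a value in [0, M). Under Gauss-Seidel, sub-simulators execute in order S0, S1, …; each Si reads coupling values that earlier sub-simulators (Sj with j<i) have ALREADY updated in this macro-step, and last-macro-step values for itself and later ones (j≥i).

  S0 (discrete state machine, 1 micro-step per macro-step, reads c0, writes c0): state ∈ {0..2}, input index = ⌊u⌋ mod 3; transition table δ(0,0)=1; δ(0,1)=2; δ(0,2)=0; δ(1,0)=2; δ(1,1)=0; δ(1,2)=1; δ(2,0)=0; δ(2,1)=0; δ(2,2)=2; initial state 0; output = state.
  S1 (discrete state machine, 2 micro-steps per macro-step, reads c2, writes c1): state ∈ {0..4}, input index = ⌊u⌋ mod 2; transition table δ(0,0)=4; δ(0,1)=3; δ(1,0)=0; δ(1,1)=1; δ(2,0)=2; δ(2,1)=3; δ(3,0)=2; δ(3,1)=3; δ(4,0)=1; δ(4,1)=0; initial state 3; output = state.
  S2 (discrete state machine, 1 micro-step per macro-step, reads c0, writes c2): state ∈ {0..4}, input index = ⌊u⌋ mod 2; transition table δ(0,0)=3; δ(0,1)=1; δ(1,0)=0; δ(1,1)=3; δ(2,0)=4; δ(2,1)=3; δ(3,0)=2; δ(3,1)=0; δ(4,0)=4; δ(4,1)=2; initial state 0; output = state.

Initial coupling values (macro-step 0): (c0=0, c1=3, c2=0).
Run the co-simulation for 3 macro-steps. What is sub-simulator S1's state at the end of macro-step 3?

macro 1: S0 reads c0=0 → after 1×micro: 1; S1 reads c2=0 → after 2×micro: 2; S2 reads c0=1 → after 1×micro: 1 ⇒ (c0=1, c1=2, c2=1)
macro 2: S0 reads c0=1 → after 1×micro: 0; S1 reads c2=1 → after 2×micro: 3; S2 reads c0=0 → after 1×micro: 0 ⇒ (c0=0, c1=3, c2=0)
macro 3: S0 reads c0=0 → after 1×micro: 1; S1 reads c2=0 → after 2×micro: 2; S2 reads c0=1 → after 1×micro: 1 ⇒ (c0=1, c1=2, c2=1)

S1 state at macro-step 3 = 2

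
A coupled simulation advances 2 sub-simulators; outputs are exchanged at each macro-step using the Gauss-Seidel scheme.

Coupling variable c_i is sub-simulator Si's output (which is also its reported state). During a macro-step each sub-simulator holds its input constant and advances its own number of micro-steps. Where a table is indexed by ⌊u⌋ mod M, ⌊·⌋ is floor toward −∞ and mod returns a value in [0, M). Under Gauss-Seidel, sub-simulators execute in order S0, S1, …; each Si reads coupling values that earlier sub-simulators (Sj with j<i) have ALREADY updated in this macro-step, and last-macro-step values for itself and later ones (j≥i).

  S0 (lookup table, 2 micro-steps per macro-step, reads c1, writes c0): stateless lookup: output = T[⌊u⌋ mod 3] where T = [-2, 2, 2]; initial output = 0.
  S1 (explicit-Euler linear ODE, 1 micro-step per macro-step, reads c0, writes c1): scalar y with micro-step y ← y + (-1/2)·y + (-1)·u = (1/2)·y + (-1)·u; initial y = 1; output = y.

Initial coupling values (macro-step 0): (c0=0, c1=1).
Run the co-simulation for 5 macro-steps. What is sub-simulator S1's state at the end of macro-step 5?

macro 1: S0 reads c1=1 → after 2×micro: 2; S1 reads c0=2 → after 1×micro: -3/2 ⇒ (c0=2, c1=-3/2)
macro 2: S0 reads c1=-3/2 → after 2×micro: 2; S1 reads c0=2 → after 1×micro: -11/4 ⇒ (c0=2, c1=-11/4)
macro 3: S0 reads c1=-11/4 → after 2×micro: -2; S1 reads c0=-2 → after 1×micro: 5/8 ⇒ (c0=-2, c1=5/8)
macro 4: S0 reads c1=5/8 → after 2×micro: -2; S1 reads c0=-2 → after 1×micro: 37/16 ⇒ (c0=-2, c1=37/16)
macro 5: S0 reads c1=37/16 → after 2×micro: 2; S1 reads c0=2 → after 1×micro: -27/32 ⇒ (c0=2, c1=-27/32)

S1 state at macro-step 5 = -27/32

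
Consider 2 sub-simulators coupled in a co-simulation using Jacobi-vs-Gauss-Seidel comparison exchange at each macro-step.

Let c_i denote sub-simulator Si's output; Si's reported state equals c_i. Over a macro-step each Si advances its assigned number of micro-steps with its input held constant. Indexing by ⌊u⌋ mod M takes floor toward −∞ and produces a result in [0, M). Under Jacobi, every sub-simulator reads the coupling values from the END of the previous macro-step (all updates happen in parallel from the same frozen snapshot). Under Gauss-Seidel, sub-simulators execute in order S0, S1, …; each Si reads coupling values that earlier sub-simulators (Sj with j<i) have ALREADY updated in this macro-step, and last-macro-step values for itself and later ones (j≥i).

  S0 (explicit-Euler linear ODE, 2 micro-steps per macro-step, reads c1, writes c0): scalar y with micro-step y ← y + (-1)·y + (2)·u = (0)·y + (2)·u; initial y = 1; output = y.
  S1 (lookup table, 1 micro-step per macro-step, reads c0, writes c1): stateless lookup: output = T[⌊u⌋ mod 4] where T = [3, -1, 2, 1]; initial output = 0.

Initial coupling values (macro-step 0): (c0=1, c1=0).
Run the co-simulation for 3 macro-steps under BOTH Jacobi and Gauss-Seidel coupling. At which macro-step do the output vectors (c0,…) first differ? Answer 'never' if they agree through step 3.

first divergence at macro-step: 1

[Jacobi] macro 1: S0 reads c1=0 → after 2×micro: 0; S1 reads c0=1 → after 1×micro: -1 ⇒ (c0=0, c1=-1)
[Jacobi] macro 2: S0 reads c1=-1 → after 2×micro: -2; S1 reads c0=0 → after 1×micro: 3 ⇒ (c0=-2, c1=3)
[Jacobi] macro 3: S0 reads c1=3 → after 2×micro: 6; S1 reads c0=-2 → after 1×micro: 2 ⇒ (c0=6, c1=2)
[Gauss-Seidel] macro 1: S0 reads c1=0 → after 2×micro: 0; S1 reads c0=0 → after 1×micro: 3 ⇒ (c0=0, c1=3)
[Gauss-Seidel] macro 2: S0 reads c1=3 → after 2×micro: 6; S1 reads c0=6 → after 1×micro: 2 ⇒ (c0=6, c1=2)
[Gauss-Seidel] macro 3: S0 reads c1=2 → after 2×micro: 4; S1 reads c0=4 → after 1×micro: 3 ⇒ (c0=4, c1=3)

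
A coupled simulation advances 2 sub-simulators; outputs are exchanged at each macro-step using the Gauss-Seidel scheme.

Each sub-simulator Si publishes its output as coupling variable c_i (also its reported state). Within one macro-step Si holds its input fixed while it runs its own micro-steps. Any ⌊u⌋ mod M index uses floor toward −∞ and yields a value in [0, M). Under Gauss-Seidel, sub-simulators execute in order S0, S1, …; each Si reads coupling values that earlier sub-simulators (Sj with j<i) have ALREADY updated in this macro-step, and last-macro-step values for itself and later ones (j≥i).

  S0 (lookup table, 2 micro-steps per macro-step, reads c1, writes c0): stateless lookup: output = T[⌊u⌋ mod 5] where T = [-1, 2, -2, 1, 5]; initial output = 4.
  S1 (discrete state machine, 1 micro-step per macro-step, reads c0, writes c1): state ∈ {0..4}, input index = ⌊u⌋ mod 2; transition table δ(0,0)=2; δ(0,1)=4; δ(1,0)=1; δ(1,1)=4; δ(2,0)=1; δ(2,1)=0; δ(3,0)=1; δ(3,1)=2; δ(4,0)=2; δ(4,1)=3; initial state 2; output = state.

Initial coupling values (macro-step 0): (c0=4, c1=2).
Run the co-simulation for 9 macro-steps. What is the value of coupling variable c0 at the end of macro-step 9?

c0 at macro-step 9 = 2

macro 1: S0 reads c1=2 → after 2×micro: -2; S1 reads c0=-2 → after 1×micro: 1 ⇒ (c0=-2, c1=1)
macro 2: S0 reads c1=1 → after 2×micro: 2; S1 reads c0=2 → after 1×micro: 1 ⇒ (c0=2, c1=1)
macro 3: S0 reads c1=1 → after 2×micro: 2; S1 reads c0=2 → after 1×micro: 1 ⇒ (c0=2, c1=1)
macro 4: S0 reads c1=1 → after 2×micro: 2; S1 reads c0=2 → after 1×micro: 1 ⇒ (c0=2, c1=1)
macro 5: S0 reads c1=1 → after 2×micro: 2; S1 reads c0=2 → after 1×micro: 1 ⇒ (c0=2, c1=1)
macro 6: S0 reads c1=1 → after 2×micro: 2; S1 reads c0=2 → after 1×micro: 1 ⇒ (c0=2, c1=1)
macro 7: S0 reads c1=1 → after 2×micro: 2; S1 reads c0=2 → after 1×micro: 1 ⇒ (c0=2, c1=1)
macro 8: S0 reads c1=1 → after 2×micro: 2; S1 reads c0=2 → after 1×micro: 1 ⇒ (c0=2, c1=1)
macro 9: S0 reads c1=1 → after 2×micro: 2; S1 reads c0=2 → after 1×micro: 1 ⇒ (c0=2, c1=1)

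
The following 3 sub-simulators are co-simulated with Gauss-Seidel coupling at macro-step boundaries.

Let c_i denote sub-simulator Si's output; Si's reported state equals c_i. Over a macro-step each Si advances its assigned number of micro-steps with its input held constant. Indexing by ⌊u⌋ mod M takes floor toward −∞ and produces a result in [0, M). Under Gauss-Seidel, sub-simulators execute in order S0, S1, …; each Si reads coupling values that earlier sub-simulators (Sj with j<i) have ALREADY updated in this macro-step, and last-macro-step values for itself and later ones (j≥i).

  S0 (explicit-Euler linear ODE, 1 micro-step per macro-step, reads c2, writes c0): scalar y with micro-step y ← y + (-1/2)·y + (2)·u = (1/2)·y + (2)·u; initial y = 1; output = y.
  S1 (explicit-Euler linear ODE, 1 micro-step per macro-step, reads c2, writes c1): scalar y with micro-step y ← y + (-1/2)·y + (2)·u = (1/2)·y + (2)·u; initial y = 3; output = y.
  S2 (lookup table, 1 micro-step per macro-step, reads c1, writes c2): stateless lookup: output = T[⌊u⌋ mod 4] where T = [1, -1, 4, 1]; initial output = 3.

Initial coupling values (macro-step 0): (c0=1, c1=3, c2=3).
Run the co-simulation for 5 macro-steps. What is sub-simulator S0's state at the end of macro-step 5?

macro 1: S0 reads c2=3 → after 1×micro: 13/2; S1 reads c2=3 → after 1×micro: 15/2; S2 reads c1=15/2 → after 1×micro: 1 ⇒ (c0=13/2, c1=15/2, c2=1)
macro 2: S0 reads c2=1 → after 1×micro: 21/4; S1 reads c2=1 → after 1×micro: 23/4; S2 reads c1=23/4 → after 1×micro: -1 ⇒ (c0=21/4, c1=23/4, c2=-1)
macro 3: S0 reads c2=-1 → after 1×micro: 5/8; S1 reads c2=-1 → after 1×micro: 7/8; S2 reads c1=7/8 → after 1×micro: 1 ⇒ (c0=5/8, c1=7/8, c2=1)
macro 4: S0 reads c2=1 → after 1×micro: 37/16; S1 reads c2=1 → after 1×micro: 39/16; S2 reads c1=39/16 → after 1×micro: 4 ⇒ (c0=37/16, c1=39/16, c2=4)
macro 5: S0 reads c2=4 → after 1×micro: 293/32; S1 reads c2=4 → after 1×micro: 295/32; S2 reads c1=295/32 → after 1×micro: -1 ⇒ (c0=293/32, c1=295/32, c2=-1)

S0 state at macro-step 5 = 293/32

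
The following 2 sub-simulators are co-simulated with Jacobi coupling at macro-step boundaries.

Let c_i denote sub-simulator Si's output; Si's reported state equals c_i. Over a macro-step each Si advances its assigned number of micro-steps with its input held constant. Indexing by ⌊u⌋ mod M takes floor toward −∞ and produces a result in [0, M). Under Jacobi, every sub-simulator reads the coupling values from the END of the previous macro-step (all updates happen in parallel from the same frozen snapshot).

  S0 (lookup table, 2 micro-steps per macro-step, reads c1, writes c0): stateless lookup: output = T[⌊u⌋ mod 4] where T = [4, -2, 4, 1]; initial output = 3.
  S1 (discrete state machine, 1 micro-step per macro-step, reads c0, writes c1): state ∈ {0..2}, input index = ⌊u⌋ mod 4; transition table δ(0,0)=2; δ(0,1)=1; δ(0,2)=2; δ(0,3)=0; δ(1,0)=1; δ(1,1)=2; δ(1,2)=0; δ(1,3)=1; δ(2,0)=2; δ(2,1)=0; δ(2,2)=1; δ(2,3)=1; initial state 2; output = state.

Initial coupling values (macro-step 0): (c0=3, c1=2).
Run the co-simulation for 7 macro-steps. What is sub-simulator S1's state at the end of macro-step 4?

S1 state at macro-step 4 = 2

macro 1: S0 reads c1=2 → after 2×micro: 4; S1 reads c0=3 → after 1×micro: 1 ⇒ (c0=4, c1=1)
macro 2: S0 reads c1=1 → after 2×micro: -2; S1 reads c0=4 → after 1×micro: 1 ⇒ (c0=-2, c1=1)
macro 3: S0 reads c1=1 → after 2×micro: -2; S1 reads c0=-2 → after 1×micro: 0 ⇒ (c0=-2, c1=0)
macro 4: S0 reads c1=0 → after 2×micro: 4; S1 reads c0=-2 → after 1×micro: 2 ⇒ (c0=4, c1=2)
macro 5: S0 reads c1=2 → after 2×micro: 4; S1 reads c0=4 → after 1×micro: 2 ⇒ (c0=4, c1=2)
macro 6: S0 reads c1=2 → after 2×micro: 4; S1 reads c0=4 → after 1×micro: 2 ⇒ (c0=4, c1=2)
macro 7: S0 reads c1=2 → after 2×micro: 4; S1 reads c0=4 → after 1×micro: 2 ⇒ (c0=4, c1=2)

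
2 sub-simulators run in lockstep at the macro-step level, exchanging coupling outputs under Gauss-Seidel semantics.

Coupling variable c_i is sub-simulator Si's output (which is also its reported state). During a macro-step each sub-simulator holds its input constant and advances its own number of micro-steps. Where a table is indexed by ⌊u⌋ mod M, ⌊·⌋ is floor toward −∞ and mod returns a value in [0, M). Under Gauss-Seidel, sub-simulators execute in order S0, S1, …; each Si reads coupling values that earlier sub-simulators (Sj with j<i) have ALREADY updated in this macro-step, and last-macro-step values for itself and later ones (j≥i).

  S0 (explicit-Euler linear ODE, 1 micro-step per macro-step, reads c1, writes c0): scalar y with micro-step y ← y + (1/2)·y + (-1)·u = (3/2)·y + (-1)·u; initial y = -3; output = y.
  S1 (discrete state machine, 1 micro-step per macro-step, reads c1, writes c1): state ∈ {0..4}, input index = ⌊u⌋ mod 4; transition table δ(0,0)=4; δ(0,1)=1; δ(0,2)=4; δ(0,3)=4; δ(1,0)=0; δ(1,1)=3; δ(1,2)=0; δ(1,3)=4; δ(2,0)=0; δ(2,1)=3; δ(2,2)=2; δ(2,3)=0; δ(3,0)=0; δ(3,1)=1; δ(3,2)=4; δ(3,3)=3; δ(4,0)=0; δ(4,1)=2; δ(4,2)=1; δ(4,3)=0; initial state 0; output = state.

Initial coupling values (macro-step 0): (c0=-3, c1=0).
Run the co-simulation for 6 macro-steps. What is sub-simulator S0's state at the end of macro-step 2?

macro 1: S0 reads c1=0 → after 1×micro: -9/2; S1 reads c1=0 → after 1×micro: 4 ⇒ (c0=-9/2, c1=4)
macro 2: S0 reads c1=4 → after 1×micro: -43/4; S1 reads c1=4 → after 1×micro: 0 ⇒ (c0=-43/4, c1=0)
macro 3: S0 reads c1=0 → after 1×micro: -129/8; S1 reads c1=0 → after 1×micro: 4 ⇒ (c0=-129/8, c1=4)
macro 4: S0 reads c1=4 → after 1×micro: -451/16; S1 reads c1=4 → after 1×micro: 0 ⇒ (c0=-451/16, c1=0)
macro 5: S0 reads c1=0 → after 1×micro: -1353/32; S1 reads c1=0 → after 1×micro: 4 ⇒ (c0=-1353/32, c1=4)
macro 6: S0 reads c1=4 → after 1×micro: -4315/64; S1 reads c1=4 → after 1×micro: 0 ⇒ (c0=-4315/64, c1=0)

S0 state at macro-step 2 = -43/4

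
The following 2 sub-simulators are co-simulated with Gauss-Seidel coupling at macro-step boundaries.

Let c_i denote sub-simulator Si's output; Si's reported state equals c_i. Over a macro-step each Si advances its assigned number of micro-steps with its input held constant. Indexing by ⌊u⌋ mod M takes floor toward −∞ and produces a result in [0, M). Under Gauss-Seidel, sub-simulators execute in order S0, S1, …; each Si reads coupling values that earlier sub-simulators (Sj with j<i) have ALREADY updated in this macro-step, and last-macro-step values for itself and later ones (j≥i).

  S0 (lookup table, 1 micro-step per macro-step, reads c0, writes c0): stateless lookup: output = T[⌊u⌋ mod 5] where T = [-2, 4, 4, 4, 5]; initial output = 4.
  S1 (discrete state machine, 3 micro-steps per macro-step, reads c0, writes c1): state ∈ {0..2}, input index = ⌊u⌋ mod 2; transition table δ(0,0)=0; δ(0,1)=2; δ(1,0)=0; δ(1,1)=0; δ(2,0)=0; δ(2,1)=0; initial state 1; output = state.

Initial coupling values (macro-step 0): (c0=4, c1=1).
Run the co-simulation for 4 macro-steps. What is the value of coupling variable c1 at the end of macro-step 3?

c1 at macro-step 3 = 0

macro 1: S0 reads c0=4 → after 1×micro: 5; S1 reads c0=5 → after 3×micro: 0 ⇒ (c0=5, c1=0)
macro 2: S0 reads c0=5 → after 1×micro: -2; S1 reads c0=-2 → after 3×micro: 0 ⇒ (c0=-2, c1=0)
macro 3: S0 reads c0=-2 → after 1×micro: 4; S1 reads c0=4 → after 3×micro: 0 ⇒ (c0=4, c1=0)
macro 4: S0 reads c0=4 → after 1×micro: 5; S1 reads c0=5 → after 3×micro: 2 ⇒ (c0=5, c1=2)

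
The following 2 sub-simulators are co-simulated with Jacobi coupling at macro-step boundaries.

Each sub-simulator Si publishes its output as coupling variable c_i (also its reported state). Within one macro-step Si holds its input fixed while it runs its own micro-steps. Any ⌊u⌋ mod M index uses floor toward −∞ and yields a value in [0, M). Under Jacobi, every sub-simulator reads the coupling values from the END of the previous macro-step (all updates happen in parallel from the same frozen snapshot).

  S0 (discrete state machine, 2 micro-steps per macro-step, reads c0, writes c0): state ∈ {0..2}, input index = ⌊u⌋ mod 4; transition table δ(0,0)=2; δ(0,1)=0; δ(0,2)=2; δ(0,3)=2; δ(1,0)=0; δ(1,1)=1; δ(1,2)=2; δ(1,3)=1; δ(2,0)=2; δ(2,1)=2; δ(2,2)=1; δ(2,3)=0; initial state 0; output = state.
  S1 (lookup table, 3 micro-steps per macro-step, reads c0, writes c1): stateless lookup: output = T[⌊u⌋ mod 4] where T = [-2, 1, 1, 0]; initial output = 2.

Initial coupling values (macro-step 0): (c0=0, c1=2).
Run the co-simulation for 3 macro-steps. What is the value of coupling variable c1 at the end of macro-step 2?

c1 at macro-step 2 = 1

macro 1: S0 reads c0=0 → after 2×micro: 2; S1 reads c0=0 → after 3×micro: -2 ⇒ (c0=2, c1=-2)
macro 2: S0 reads c0=2 → after 2×micro: 2; S1 reads c0=2 → after 3×micro: 1 ⇒ (c0=2, c1=1)
macro 3: S0 reads c0=2 → after 2×micro: 2; S1 reads c0=2 → after 3×micro: 1 ⇒ (c0=2, c1=1)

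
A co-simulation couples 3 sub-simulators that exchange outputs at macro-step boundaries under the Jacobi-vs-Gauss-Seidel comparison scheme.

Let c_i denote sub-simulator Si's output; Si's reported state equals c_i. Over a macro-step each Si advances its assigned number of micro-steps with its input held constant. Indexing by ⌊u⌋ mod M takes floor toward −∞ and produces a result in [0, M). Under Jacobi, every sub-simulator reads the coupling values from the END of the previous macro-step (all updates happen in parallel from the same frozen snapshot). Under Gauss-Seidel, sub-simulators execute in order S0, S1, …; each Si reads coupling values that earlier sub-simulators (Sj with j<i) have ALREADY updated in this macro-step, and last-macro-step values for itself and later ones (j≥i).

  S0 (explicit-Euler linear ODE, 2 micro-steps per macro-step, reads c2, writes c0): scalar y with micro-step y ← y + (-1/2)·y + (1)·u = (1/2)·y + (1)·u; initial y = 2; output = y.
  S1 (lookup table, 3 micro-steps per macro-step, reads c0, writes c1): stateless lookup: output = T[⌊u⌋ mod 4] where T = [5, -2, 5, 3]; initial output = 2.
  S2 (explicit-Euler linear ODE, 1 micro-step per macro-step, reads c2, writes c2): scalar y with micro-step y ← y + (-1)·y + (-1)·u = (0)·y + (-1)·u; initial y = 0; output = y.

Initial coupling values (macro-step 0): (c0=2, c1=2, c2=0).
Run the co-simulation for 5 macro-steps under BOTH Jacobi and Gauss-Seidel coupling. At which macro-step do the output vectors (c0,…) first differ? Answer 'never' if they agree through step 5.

first divergence at macro-step: never

[Jacobi] macro 1: S0 reads c2=0 → after 2×micro: 1/2; S1 reads c0=2 → after 3×micro: 5; S2 reads c2=0 → after 1×micro: 0 ⇒ (c0=1/2, c1=5, c2=0)
[Jacobi] macro 2: S0 reads c2=0 → after 2×micro: 1/8; S1 reads c0=1/2 → after 3×micro: 5; S2 reads c2=0 → after 1×micro: 0 ⇒ (c0=1/8, c1=5, c2=0)
[Jacobi] macro 3: S0 reads c2=0 → after 2×micro: 1/32; S1 reads c0=1/8 → after 3×micro: 5; S2 reads c2=0 → after 1×micro: 0 ⇒ (c0=1/32, c1=5, c2=0)
[Jacobi] macro 4: S0 reads c2=0 → after 2×micro: 1/128; S1 reads c0=1/32 → after 3×micro: 5; S2 reads c2=0 → after 1×micro: 0 ⇒ (c0=1/128, c1=5, c2=0)
[Jacobi] macro 5: S0 reads c2=0 → after 2×micro: 1/512; S1 reads c0=1/128 → after 3×micro: 5; S2 reads c2=0 → after 1×micro: 0 ⇒ (c0=1/512, c1=5, c2=0)
[Gauss-Seidel] macro 1: S0 reads c2=0 → after 2×micro: 1/2; S1 reads c0=1/2 → after 3×micro: 5; S2 reads c2=0 → after 1×micro: 0 ⇒ (c0=1/2, c1=5, c2=0)
[Gauss-Seidel] macro 2: S0 reads c2=0 → after 2×micro: 1/8; S1 reads c0=1/8 → after 3×micro: 5; S2 reads c2=0 → after 1×micro: 0 ⇒ (c0=1/8, c1=5, c2=0)
[Gauss-Seidel] macro 3: S0 reads c2=0 → after 2×micro: 1/32; S1 reads c0=1/32 → after 3×micro: 5; S2 reads c2=0 → after 1×micro: 0 ⇒ (c0=1/32, c1=5, c2=0)
[Gauss-Seidel] macro 4: S0 reads c2=0 → after 2×micro: 1/128; S1 reads c0=1/128 → after 3×micro: 5; S2 reads c2=0 → after 1×micro: 0 ⇒ (c0=1/128, c1=5, c2=0)
[Gauss-Seidel] macro 5: S0 reads c2=0 → after 2×micro: 1/512; S1 reads c0=1/512 → after 3×micro: 5; S2 reads c2=0 → after 1×micro: 0 ⇒ (c0=1/512, c1=5, c2=0)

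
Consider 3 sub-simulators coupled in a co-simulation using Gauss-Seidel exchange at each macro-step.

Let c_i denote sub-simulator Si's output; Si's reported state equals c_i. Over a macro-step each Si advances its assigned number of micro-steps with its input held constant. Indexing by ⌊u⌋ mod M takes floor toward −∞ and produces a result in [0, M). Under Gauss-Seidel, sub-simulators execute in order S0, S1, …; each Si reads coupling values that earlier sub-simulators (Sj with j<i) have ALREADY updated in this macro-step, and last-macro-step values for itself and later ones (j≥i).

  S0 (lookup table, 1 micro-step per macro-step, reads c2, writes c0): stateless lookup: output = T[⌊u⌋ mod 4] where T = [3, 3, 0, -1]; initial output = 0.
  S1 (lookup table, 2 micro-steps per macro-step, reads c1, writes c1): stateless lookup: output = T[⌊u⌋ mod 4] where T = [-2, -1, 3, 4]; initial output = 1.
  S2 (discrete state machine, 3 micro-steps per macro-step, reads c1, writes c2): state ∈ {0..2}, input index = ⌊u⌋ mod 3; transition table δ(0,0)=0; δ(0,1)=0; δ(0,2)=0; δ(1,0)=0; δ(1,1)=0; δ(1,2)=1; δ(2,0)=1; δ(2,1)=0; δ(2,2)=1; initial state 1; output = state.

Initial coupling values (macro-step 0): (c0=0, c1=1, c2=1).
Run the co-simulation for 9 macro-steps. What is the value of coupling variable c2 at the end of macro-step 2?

c2 at macro-step 2 = 0

macro 1: S0 reads c2=1 → after 1×micro: 3; S1 reads c1=1 → after 2×micro: -1; S2 reads c1=-1 → after 3×micro: 1 ⇒ (c0=3, c1=-1, c2=1)
macro 2: S0 reads c2=1 → after 1×micro: 3; S1 reads c1=-1 → after 2×micro: 4; S2 reads c1=4 → after 3×micro: 0 ⇒ (c0=3, c1=4, c2=0)
macro 3: S0 reads c2=0 → after 1×micro: 3; S1 reads c1=4 → after 2×micro: -2; S2 reads c1=-2 → after 3×micro: 0 ⇒ (c0=3, c1=-2, c2=0)
macro 4: S0 reads c2=0 → after 1×micro: 3; S1 reads c1=-2 → after 2×micro: 3; S2 reads c1=3 → after 3×micro: 0 ⇒ (c0=3, c1=3, c2=0)
macro 5: S0 reads c2=0 → after 1×micro: 3; S1 reads c1=3 → after 2×micro: 4; S2 reads c1=4 → after 3×micro: 0 ⇒ (c0=3, c1=4, c2=0)
macro 6: S0 reads c2=0 → after 1×micro: 3; S1 reads c1=4 → after 2×micro: -2; S2 reads c1=-2 → after 3×micro: 0 ⇒ (c0=3, c1=-2, c2=0)
macro 7: S0 reads c2=0 → after 1×micro: 3; S1 reads c1=-2 → after 2×micro: 3; S2 reads c1=3 → after 3×micro: 0 ⇒ (c0=3, c1=3, c2=0)
macro 8: S0 reads c2=0 → after 1×micro: 3; S1 reads c1=3 → after 2×micro: 4; S2 reads c1=4 → after 3×micro: 0 ⇒ (c0=3, c1=4, c2=0)
macro 9: S0 reads c2=0 → after 1×micro: 3; S1 reads c1=4 → after 2×micro: -2; S2 reads c1=-2 → after 3×micro: 0 ⇒ (c0=3, c1=-2, c2=0)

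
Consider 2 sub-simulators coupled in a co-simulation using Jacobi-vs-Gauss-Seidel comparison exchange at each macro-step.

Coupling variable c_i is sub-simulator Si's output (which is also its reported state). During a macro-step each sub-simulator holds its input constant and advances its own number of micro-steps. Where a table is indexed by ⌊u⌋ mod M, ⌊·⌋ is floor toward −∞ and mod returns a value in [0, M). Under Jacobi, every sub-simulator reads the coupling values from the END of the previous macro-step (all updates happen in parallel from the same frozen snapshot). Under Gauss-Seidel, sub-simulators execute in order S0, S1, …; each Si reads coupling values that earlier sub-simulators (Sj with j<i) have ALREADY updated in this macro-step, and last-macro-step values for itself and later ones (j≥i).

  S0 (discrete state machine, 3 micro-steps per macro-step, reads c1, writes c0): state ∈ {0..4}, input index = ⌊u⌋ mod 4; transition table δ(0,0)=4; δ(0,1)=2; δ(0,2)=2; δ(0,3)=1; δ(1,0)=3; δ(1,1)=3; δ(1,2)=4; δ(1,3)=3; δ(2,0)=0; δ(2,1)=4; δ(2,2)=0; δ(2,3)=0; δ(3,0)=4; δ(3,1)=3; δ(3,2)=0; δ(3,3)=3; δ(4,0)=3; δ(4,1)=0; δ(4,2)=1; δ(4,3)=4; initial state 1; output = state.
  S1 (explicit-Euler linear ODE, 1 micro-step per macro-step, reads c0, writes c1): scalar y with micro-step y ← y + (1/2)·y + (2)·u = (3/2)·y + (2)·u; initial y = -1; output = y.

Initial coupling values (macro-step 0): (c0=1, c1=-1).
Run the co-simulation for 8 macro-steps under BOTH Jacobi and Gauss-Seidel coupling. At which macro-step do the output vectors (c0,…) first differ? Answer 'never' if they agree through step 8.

[Jacobi] macro 1: S0 reads c1=-1 → after 3×micro: 3; S1 reads c0=1 → after 1×micro: 1/2 ⇒ (c0=3, c1=1/2)
[Jacobi] macro 2: S0 reads c1=1/2 → after 3×micro: 4; S1 reads c0=3 → after 1×micro: 27/4 ⇒ (c0=4, c1=27/4)
[Jacobi] macro 3: S0 reads c1=27/4 → after 3×micro: 1; S1 reads c0=4 → after 1×micro: 145/8 ⇒ (c0=1, c1=145/8)
[Jacobi] macro 4: S0 reads c1=145/8 → after 3×micro: 4; S1 reads c0=1 → after 1×micro: 467/16 ⇒ (c0=4, c1=467/16)
[Jacobi] macro 5: S0 reads c1=467/16 → after 3×micro: 4; S1 reads c0=4 → after 1×micro: 1657/32 ⇒ (c0=4, c1=1657/32)
[Jacobi] macro 6: S0 reads c1=1657/32 → after 3×micro: 4; S1 reads c0=4 → after 1×micro: 5483/64 ⇒ (c0=4, c1=5483/64)
[Jacobi] macro 7: S0 reads c1=5483/64 → after 3×micro: 4; S1 reads c0=4 → after 1×micro: 17473/128 ⇒ (c0=4, c1=17473/128)
[Jacobi] macro 8: S0 reads c1=17473/128 → after 3×micro: 3; S1 reads c0=4 → after 1×micro: 54467/256 ⇒ (c0=3, c1=54467/256)
[Gauss-Seidel] macro 1: S0 reads c1=-1 → after 3×micro: 3; S1 reads c0=3 → after 1×micro: 9/2 ⇒ (c0=3, c1=9/2)
[Gauss-Seidel] macro 2: S0 reads c1=9/2 → after 3×micro: 4; S1 reads c0=4 → after 1×micro: 59/4 ⇒ (c0=4, c1=59/4)
[Gauss-Seidel] macro 3: S0 reads c1=59/4 → after 3×micro: 1; S1 reads c0=1 → after 1×micro: 193/8 ⇒ (c0=1, c1=193/8)
[Gauss-Seidel] macro 4: S0 reads c1=193/8 → after 3×micro: 3; S1 reads c0=3 → after 1×micro: 675/16 ⇒ (c0=3, c1=675/16)
[Gauss-Seidel] macro 5: S0 reads c1=675/16 → after 3×micro: 0; S1 reads c0=0 → after 1×micro: 2025/32 ⇒ (c0=0, c1=2025/32)
[Gauss-Seidel] macro 6: S0 reads c1=2025/32 → after 3×micro: 3; S1 reads c0=3 → after 1×micro: 6459/64 ⇒ (c0=3, c1=6459/64)
[Gauss-Seidel] macro 7: S0 reads c1=6459/64 → after 3×micro: 4; S1 reads c0=4 → after 1×micro: 20401/128 ⇒ (c0=4, c1=20401/128)
[Gauss-Seidel] macro 8: S0 reads c1=20401/128 → after 3×micro: 4; S1 reads c0=4 → after 1×micro: 63251/256 ⇒ (c0=4, c1=63251/256)

first divergence at macro-step: 1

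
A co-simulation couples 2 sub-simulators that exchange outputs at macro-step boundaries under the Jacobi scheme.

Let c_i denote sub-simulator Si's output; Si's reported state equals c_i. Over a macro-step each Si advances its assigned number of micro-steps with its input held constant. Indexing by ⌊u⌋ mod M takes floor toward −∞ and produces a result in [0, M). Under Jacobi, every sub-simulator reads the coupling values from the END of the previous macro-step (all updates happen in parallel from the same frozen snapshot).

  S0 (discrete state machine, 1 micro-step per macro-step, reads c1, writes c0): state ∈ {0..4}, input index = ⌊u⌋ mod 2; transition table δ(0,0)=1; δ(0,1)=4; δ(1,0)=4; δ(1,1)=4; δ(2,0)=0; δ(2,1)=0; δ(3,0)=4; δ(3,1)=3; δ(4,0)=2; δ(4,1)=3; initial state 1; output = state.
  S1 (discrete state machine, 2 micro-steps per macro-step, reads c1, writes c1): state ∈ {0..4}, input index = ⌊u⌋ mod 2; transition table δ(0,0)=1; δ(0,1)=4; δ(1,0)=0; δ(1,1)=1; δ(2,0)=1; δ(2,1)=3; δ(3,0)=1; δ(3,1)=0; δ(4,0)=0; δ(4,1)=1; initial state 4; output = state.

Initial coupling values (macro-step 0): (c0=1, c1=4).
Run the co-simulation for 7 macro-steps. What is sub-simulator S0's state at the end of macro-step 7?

S0 state at macro-step 7 = 3

macro 1: S0 reads c1=4 → after 1×micro: 4; S1 reads c1=4 → after 2×micro: 1 ⇒ (c0=4, c1=1)
macro 2: S0 reads c1=1 → after 1×micro: 3; S1 reads c1=1 → after 2×micro: 1 ⇒ (c0=3, c1=1)
macro 3: S0 reads c1=1 → after 1×micro: 3; S1 reads c1=1 → after 2×micro: 1 ⇒ (c0=3, c1=1)
macro 4: S0 reads c1=1 → after 1×micro: 3; S1 reads c1=1 → after 2×micro: 1 ⇒ (c0=3, c1=1)
macro 5: S0 reads c1=1 → after 1×micro: 3; S1 reads c1=1 → after 2×micro: 1 ⇒ (c0=3, c1=1)
macro 6: S0 reads c1=1 → after 1×micro: 3; S1 reads c1=1 → after 2×micro: 1 ⇒ (c0=3, c1=1)
macro 7: S0 reads c1=1 → after 1×micro: 3; S1 reads c1=1 → after 2×micro: 1 ⇒ (c0=3, c1=1)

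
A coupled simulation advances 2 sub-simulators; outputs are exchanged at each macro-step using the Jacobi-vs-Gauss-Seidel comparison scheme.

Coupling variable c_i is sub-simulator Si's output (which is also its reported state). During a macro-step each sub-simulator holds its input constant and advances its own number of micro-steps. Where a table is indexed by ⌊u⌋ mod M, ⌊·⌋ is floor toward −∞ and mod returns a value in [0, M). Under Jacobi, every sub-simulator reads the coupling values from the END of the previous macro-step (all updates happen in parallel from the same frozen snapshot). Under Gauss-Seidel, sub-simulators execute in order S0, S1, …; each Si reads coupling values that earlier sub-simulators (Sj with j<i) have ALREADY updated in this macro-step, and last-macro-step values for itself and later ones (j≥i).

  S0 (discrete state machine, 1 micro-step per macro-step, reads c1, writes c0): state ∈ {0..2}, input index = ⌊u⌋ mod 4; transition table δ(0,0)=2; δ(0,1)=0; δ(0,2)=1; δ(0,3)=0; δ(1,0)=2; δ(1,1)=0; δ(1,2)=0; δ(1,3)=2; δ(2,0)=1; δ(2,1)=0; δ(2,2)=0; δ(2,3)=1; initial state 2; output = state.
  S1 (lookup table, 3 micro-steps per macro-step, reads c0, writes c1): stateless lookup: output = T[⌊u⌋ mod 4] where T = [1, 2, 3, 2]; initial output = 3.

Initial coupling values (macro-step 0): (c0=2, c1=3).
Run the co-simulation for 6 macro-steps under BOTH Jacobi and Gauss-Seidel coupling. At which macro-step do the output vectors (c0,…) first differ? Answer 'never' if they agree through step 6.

first divergence at macro-step: 1

[Jacobi] macro 1: S0 reads c1=3 → after 1×micro: 1; S1 reads c0=2 → after 3×micro: 3 ⇒ (c0=1, c1=3)
[Jacobi] macro 2: S0 reads c1=3 → after 1×micro: 2; S1 reads c0=1 → after 3×micro: 2 ⇒ (c0=2, c1=2)
[Jacobi] macro 3: S0 reads c1=2 → after 1×micro: 0; S1 reads c0=2 → after 3×micro: 3 ⇒ (c0=0, c1=3)
[Jacobi] macro 4: S0 reads c1=3 → after 1×micro: 0; S1 reads c0=0 → after 3×micro: 1 ⇒ (c0=0, c1=1)
[Jacobi] macro 5: S0 reads c1=1 → after 1×micro: 0; S1 reads c0=0 → after 3×micro: 1 ⇒ (c0=0, c1=1)
[Jacobi] macro 6: S0 reads c1=1 → after 1×micro: 0; S1 reads c0=0 → after 3×micro: 1 ⇒ (c0=0, c1=1)
[Gauss-Seidel] macro 1: S0 reads c1=3 → after 1×micro: 1; S1 reads c0=1 → after 3×micro: 2 ⇒ (c0=1, c1=2)
[Gauss-Seidel] macro 2: S0 reads c1=2 → after 1×micro: 0; S1 reads c0=0 → after 3×micro: 1 ⇒ (c0=0, c1=1)
[Gauss-Seidel] macro 3: S0 reads c1=1 → after 1×micro: 0; S1 reads c0=0 → after 3×micro: 1 ⇒ (c0=0, c1=1)
[Gauss-Seidel] macro 4: S0 reads c1=1 → after 1×micro: 0; S1 reads c0=0 → after 3×micro: 1 ⇒ (c0=0, c1=1)
[Gauss-Seidel] macro 5: S0 reads c1=1 → after 1×micro: 0; S1 reads c0=0 → after 3×micro: 1 ⇒ (c0=0, c1=1)
[Gauss-Seidel] macro 6: S0 reads c1=1 → after 1×micro: 0; S1 reads c0=0 → after 3×micro: 1 ⇒ (c0=0, c1=1)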